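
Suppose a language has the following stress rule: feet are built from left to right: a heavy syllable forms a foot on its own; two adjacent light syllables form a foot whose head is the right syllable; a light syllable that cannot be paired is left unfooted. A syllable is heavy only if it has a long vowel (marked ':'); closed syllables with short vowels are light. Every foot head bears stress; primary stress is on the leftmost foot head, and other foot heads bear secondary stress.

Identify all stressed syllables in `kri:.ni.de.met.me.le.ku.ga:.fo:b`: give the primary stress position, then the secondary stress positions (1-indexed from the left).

primary 1, secondary 3, 5, 7, 8, 9

Weights: 1 kri: H, 2 ni L, 3 de L, 4 met L, 5 me L, 6 le L, 7 ku L, 8 ga: H, 9 fo:b H.
Parse left to right (heavy = foot alone; LL = one foot; stranded L unfooted): (ˈkri:) (ni.ˈde) (met.ˈme) (le.ˈku) (ˈga:) (ˈfo:b).
Foot heads: 1, 3, 5, 7, 8, 9.
Primary stress on the leftmost head = syllable 1.
Secondary stress on 3, 5, 7, 8, 9: ˈkri:.ni.ˌde.met.ˌme.le.ˌku.ˌga:.ˌfo:b.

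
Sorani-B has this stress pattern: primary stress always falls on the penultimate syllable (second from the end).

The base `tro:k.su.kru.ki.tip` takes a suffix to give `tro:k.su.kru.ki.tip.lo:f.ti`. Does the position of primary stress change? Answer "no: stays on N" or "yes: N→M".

Base `tro:k.su.kru.ki.tip` (5 syllables):
  The word has 5 syllables; the penultimate syllable (second from the end) is syllable 4 (ki).
  → primary stress on syllable 4.
Suffixed `tro:k.su.kru.ki.tip.lo:f.ti` (7 syllables):
  The word has 7 syllables; the penultimate syllable (second from the end) is syllable 6 (lo:f).
  → primary stress on syllable 6.

yes: 4→6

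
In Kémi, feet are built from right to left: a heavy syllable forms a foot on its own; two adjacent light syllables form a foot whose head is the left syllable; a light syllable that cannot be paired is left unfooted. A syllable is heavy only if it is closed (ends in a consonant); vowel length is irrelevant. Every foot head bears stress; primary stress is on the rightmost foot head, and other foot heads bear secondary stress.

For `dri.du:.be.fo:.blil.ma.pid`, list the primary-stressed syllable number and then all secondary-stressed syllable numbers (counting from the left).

Weights: 1 dri L, 2 du: L, 3 be L, 4 fo: L, 5 blil H, 6 ma L, 7 pid H.
Parse right to left (heavy = foot alone; LL = one foot; stranded L unfooted): (ˈdri.du:) (ˈbe.fo:) (ˈblil) ma (ˈpid).
Foot heads: 1, 3, 5, 7.
Primary stress on the rightmost head = syllable 7.
Secondary stress on 1, 3, 5: ˌdri.du:.ˌbe.fo:.ˌblil.ma.ˈpid.

primary 7, secondary 1, 3, 5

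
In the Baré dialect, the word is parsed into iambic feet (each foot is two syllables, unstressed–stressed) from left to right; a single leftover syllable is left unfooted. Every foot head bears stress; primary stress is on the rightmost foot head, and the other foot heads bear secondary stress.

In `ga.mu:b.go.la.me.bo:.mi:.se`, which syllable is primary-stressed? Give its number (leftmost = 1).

8

Parse left to right into iambic (σˈσ) feet: (ga.ˈmu:b) (go.ˈla) (me.ˈbo:) (mi:.ˈse).
Foot heads (stressed positions): 2, 4, 6, 8.
End Rule Rightmost: primary stress on the rightmost head = syllable 8.
Primary stress: syllable 8 → ga.mu:b.go.la.me.bo:.mi:.ˈse.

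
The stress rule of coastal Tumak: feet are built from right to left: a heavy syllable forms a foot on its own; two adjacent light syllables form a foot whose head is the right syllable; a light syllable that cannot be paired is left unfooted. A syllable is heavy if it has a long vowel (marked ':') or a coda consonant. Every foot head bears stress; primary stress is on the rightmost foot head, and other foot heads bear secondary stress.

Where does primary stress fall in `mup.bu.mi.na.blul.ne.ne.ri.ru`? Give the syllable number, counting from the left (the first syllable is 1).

9

Weights: 1 mup H, 2 bu L, 3 mi L, 4 na L, 5 blul H, 6 ne L, 7 ne L, 8 ri L, 9 ru L.
Parse right to left (heavy = foot alone; LL = one foot; stranded L unfooted): (ˈmup) bu (mi.ˈna) (ˈblul) (ne.ˈne) (ri.ˈru).
Foot heads: 1, 4, 5, 7, 9.
Primary stress on the rightmost head = syllable 9.
Primary stress: syllable 9 → mup.bu.mi.na.blul.ne.ne.ri.ˈru.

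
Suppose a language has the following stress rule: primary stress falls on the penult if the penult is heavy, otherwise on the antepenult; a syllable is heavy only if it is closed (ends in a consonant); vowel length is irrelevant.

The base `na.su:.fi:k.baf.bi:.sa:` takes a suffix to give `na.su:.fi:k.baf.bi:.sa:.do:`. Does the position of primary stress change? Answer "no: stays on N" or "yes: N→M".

yes: 4→5

Base `na.su:.fi:k.baf.bi:.sa:` (6 syllables):
  Weights: 4 baf H, 5 bi: L, 6 sa: L.
  The penult (syllable 5, bi:) is light, so stress falls on the antepenult (syllable 4, baf).
  → primary stress on syllable 4.
Suffixed `na.su:.fi:k.baf.bi:.sa:.do:` (7 syllables):
  Weights: 5 bi: L, 6 sa: L, 7 do: L.
  The penult (syllable 6, sa:) is light, so stress falls on the antepenult (syllable 5, bi:).
  → primary stress on syllable 5.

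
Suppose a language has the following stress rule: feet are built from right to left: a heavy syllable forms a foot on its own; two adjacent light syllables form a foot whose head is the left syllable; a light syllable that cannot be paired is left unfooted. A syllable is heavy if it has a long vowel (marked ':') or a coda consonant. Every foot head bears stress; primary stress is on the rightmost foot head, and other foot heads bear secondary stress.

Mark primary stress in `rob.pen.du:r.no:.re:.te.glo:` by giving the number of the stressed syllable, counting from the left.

7

Weights: 1 rob H, 2 pen H, 3 du:r H, 4 no: H, 5 re: H, 6 te L, 7 glo: H.
Parse right to left (heavy = foot alone; LL = one foot; stranded L unfooted): (ˈrob) (ˈpen) (ˈdu:r) (ˈno:) (ˈre:) te (ˈglo:).
Foot heads: 1, 2, 3, 4, 5, 7.
Primary stress on the rightmost head = syllable 7.
Primary stress: syllable 7 → rob.pen.du:r.no:.re:.te.ˈglo:.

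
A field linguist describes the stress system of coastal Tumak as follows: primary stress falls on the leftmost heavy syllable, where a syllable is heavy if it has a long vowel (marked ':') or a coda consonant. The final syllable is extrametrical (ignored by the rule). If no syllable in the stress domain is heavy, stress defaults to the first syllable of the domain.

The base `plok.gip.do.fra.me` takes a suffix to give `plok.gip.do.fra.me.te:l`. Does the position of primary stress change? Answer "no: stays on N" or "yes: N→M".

Base `plok.gip.do.fra.me` (5 syllables):
  The final syllable (5, me) is extrametrical; the stress domain is syllables 1–4.
  Weights: 1 plok H, 2 gip H, 3 do L, 4 fra L.
  Heavy syllables in the domain: 1, 2. The leftmost is syllable 1 (plok).
  → primary stress on syllable 1.
Suffixed `plok.gip.do.fra.me.te:l` (6 syllables):
  The final syllable (6, te:l) is extrametrical; the stress domain is syllables 1–5.
  Weights: 1 plok H, 2 gip H, 3 do L, 4 fra L, 5 me L.
  Heavy syllables in the domain: 1, 2. The leftmost is syllable 1 (plok).
  → primary stress on syllable 1.

no: stays on 1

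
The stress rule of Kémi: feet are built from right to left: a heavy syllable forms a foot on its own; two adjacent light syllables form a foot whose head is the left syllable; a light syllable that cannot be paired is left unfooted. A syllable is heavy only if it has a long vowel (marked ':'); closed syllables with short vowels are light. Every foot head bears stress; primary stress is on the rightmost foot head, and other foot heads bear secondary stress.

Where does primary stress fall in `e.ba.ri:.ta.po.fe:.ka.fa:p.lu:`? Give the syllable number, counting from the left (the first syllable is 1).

Weights: 1 e L, 2 ba L, 3 ri: H, 4 ta L, 5 po L, 6 fe: H, 7 ka L, 8 fa:p H, 9 lu: H.
Parse right to left (heavy = foot alone; LL = one foot; stranded L unfooted): (ˈe.ba) (ˈri:) (ˈta.po) (ˈfe:) ka (ˈfa:p) (ˈlu:).
Foot heads: 1, 3, 4, 6, 8, 9.
Primary stress on the rightmost head = syllable 9.
Primary stress: syllable 9 → e.ba.ri:.ta.po.fe:.ka.fa:p.ˈlu:.

9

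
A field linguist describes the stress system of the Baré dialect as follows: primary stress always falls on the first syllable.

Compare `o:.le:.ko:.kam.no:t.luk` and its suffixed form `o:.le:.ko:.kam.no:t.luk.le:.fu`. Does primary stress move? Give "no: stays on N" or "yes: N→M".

Base `o:.le:.ko:.kam.no:t.luk` (6 syllables):
  The word has 6 syllables; the first syllable is syllable 1 (o:).
  → primary stress on syllable 1.
Suffixed `o:.le:.ko:.kam.no:t.luk.le:.fu` (8 syllables):
  The word has 8 syllables; the first syllable is syllable 1 (o:).
  → primary stress on syllable 1.

no: stays on 1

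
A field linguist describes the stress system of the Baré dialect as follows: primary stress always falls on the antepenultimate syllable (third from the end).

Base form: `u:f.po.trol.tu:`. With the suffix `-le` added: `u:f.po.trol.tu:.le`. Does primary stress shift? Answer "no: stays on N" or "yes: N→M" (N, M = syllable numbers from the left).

yes: 2→3

Base `u:f.po.trol.tu:` (4 syllables):
  The word has 4 syllables; the antepenultimate syllable (third from the end) is syllable 2 (po).
  → primary stress on syllable 2.
Suffixed `u:f.po.trol.tu:.le` (5 syllables):
  The word has 5 syllables; the antepenultimate syllable (third from the end) is syllable 3 (trol).
  → primary stress on syllable 3.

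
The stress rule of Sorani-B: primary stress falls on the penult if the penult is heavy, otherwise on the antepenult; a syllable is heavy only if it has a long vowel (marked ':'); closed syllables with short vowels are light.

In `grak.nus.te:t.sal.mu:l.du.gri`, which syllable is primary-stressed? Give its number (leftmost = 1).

5

Weights: 5 mu:l H, 6 du L, 7 gri L.
The penult (syllable 6, du) is light, so stress falls on the antepenult (syllable 5, mu:l).
Primary stress: syllable 5 → grak.nus.te:t.sal.ˈmu:l.du.gri.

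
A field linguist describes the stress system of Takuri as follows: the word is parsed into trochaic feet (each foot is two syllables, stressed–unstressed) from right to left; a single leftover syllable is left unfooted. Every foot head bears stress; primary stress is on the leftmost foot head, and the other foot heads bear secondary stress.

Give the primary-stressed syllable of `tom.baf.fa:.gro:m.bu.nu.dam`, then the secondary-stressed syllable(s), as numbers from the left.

Parse right to left into trochaic (ˈσσ) feet: tom (ˈbaf.fa:) (ˈgro:m.bu) (ˈnu.dam). Syllable 1 is left unfooted.
Foot heads (stressed positions): 2, 4, 6.
End Rule Leftmost: primary stress on the leftmost head = syllable 2.
Secondary stress on 4, 6: tom.ˈbaf.fa:.ˌgro:m.bu.ˌnu.dam.

primary 2, secondary 4, 6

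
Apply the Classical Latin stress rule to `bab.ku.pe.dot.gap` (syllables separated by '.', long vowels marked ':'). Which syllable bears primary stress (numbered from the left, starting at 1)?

Classical Latin: stress the penult if heavy (long vowel or closed), else the antepenult.
Weights: 3 pe L, 4 dot H, 5 gap H.
The penult (syllable 4, dot) is heavy, so it takes stress.
Stress on syllable 4: bab.ku.pe.ˈdot.gap.

4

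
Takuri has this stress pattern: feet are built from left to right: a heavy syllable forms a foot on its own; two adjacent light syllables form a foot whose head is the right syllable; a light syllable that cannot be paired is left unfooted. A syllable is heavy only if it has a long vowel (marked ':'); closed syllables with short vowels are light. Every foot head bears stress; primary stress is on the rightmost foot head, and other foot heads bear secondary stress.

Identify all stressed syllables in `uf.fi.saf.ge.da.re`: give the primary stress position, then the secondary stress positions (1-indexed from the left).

primary 6, secondary 2, 4

Weights: 1 uf L, 2 fi L, 3 saf L, 4 ge L, 5 da L, 6 re L.
Parse left to right (heavy = foot alone; LL = one foot; stranded L unfooted): (uf.ˈfi) (saf.ˈge) (da.ˈre).
Foot heads: 2, 4, 6.
Primary stress on the rightmost head = syllable 6.
Secondary stress on 2, 4: uf.ˌfi.saf.ˌge.da.ˈre.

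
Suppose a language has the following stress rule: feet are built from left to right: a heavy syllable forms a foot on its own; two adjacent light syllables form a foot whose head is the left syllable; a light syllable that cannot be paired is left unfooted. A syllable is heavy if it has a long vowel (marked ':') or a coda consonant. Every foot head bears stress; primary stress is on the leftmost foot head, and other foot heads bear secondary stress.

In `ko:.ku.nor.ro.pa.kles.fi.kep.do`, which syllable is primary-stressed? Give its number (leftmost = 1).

Weights: 1 ko: H, 2 ku L, 3 nor H, 4 ro L, 5 pa L, 6 kles H, 7 fi L, 8 kep H, 9 do L.
Parse left to right (heavy = foot alone; LL = one foot; stranded L unfooted): (ˈko:) ku (ˈnor) (ˈro.pa) (ˈkles) fi (ˈkep) do.
Foot heads: 1, 3, 4, 6, 8.
Primary stress on the leftmost head = syllable 1.
Primary stress: syllable 1 → ˈko:.ku.nor.ro.pa.kles.fi.kep.do.

1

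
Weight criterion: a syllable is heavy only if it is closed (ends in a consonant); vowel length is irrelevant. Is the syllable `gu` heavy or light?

light

`gu`: short vowel, open (no coda). Open (no coda) → light.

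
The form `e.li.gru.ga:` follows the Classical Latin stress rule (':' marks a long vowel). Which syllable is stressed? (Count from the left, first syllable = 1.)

Classical Latin: stress the penult if heavy (long vowel or closed), else the antepenult.
Weights: 2 li L, 3 gru L, 4 ga: H.
The penult (syllable 3, gru) is light, so stress falls on the antepenult (syllable 2, li).
Stress on syllable 2: e.ˈli.gru.ga:.

2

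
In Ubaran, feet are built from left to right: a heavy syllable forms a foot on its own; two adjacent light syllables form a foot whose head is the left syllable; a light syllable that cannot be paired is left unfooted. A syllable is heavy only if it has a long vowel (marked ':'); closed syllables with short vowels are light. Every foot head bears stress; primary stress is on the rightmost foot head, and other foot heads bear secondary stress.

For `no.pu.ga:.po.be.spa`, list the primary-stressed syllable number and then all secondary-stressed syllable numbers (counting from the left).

Weights: 1 no L, 2 pu L, 3 ga: H, 4 po L, 5 be L, 6 spa L.
Parse left to right (heavy = foot alone; LL = one foot; stranded L unfooted): (ˈno.pu) (ˈga:) (ˈpo.be) spa.
Foot heads: 1, 3, 4.
Primary stress on the rightmost head = syllable 4.
Secondary stress on 1, 3: ˌno.pu.ˌga:.ˈpo.be.spa.

primary 4, secondary 1, 3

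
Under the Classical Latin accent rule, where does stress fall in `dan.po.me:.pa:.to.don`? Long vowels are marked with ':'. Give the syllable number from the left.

4

Classical Latin: stress the penult if heavy (long vowel or closed), else the antepenult.
Weights: 4 pa: H, 5 to L, 6 don H.
The penult (syllable 5, to) is light, so stress falls on the antepenult (syllable 4, pa:).
Stress on syllable 4: dan.po.me:.ˈpa:.to.don.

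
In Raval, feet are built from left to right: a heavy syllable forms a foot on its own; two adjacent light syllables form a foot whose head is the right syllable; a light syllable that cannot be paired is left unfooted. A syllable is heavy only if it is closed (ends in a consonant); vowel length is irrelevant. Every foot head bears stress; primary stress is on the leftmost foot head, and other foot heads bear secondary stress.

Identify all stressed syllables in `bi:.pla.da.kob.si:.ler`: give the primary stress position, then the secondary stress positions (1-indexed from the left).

Weights: 1 bi: L, 2 pla L, 3 da L, 4 kob H, 5 si: L, 6 ler H.
Parse left to right (heavy = foot alone; LL = one foot; stranded L unfooted): (bi:.ˈpla) da (ˈkob) si: (ˈler).
Foot heads: 2, 4, 6.
Primary stress on the leftmost head = syllable 2.
Secondary stress on 4, 6: bi:.ˈpla.da.ˌkob.si:.ˌler.

primary 2, secondary 4, 6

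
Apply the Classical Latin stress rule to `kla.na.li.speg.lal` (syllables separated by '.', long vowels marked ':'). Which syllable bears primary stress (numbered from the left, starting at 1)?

4

Classical Latin: stress the penult if heavy (long vowel or closed), else the antepenult.
Weights: 3 li L, 4 speg H, 5 lal H.
The penult (syllable 4, speg) is heavy, so it takes stress.
Stress on syllable 4: kla.na.li.ˈspeg.lal.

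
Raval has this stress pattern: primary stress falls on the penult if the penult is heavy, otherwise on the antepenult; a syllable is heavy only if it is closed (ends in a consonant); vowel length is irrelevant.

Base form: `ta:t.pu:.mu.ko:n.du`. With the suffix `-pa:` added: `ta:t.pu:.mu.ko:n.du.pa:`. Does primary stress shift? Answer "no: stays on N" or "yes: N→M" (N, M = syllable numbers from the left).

no: stays on 4

Base `ta:t.pu:.mu.ko:n.du` (5 syllables):
  Weights: 3 mu L, 4 ko:n H, 5 du L.
  The penult (syllable 4, ko:n) is heavy, so it takes stress.
  → primary stress on syllable 4.
Suffixed `ta:t.pu:.mu.ko:n.du.pa:` (6 syllables):
  Weights: 4 ko:n H, 5 du L, 6 pa: L.
  The penult (syllable 5, du) is light, so stress falls on the antepenult (syllable 4, ko:n).
  → primary stress on syllable 4.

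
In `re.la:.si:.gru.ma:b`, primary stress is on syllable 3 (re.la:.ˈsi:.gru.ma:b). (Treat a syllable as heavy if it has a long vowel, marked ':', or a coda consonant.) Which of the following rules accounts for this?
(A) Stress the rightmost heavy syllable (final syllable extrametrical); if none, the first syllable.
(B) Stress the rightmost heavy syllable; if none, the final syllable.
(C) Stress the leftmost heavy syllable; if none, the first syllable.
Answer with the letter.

A

Rule A → syllable 3 ✓.
Rule B → syllable 5 (observed: 3).
Rule C → syllable 2 (observed: 3).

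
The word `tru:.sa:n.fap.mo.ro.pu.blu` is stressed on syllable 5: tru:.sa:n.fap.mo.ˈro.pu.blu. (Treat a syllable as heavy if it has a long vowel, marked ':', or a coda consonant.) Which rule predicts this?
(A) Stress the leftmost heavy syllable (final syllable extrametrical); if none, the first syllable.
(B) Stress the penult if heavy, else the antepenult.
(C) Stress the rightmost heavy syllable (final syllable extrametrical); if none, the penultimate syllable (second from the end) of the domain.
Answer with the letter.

Rule A → syllable 1 (observed: 5).
Rule B → syllable 5 ✓.
Rule C → syllable 3 (observed: 5).

B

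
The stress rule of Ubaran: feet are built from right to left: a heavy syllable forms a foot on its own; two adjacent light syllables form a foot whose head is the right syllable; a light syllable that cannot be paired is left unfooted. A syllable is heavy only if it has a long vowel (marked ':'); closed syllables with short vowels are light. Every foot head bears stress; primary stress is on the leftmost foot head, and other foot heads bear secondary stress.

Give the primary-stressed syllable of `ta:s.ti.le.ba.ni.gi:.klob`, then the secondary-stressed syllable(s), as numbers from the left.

primary 1, secondary 3, 5, 6

Weights: 1 ta:s H, 2 ti L, 3 le L, 4 ba L, 5 ni L, 6 gi: H, 7 klob L.
Parse right to left (heavy = foot alone; LL = one foot; stranded L unfooted): (ˈta:s) (ti.ˈle) (ba.ˈni) (ˈgi:) klob.
Foot heads: 1, 3, 5, 6.
Primary stress on the leftmost head = syllable 1.
Secondary stress on 3, 5, 6: ˈta:s.ti.ˌle.ba.ˌni.ˌgi:.klob.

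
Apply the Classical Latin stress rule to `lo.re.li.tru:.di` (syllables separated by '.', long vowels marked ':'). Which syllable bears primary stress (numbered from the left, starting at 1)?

4

Classical Latin: stress the penult if heavy (long vowel or closed), else the antepenult.
Weights: 3 li L, 4 tru: H, 5 di L.
The penult (syllable 4, tru:) is heavy, so it takes stress.
Stress on syllable 4: lo.re.li.ˈtru:.di.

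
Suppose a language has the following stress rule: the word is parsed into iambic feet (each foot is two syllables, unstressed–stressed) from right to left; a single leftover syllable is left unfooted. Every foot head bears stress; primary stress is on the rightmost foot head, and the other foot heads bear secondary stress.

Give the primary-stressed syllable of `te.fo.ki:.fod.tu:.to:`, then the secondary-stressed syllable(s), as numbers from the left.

Parse right to left into iambic (σˈσ) feet: (te.ˈfo) (ki:.ˈfod) (tu:.ˈto:).
Foot heads (stressed positions): 2, 4, 6.
End Rule Rightmost: primary stress on the rightmost head = syllable 6.
Secondary stress on 2, 4: te.ˌfo.ki:.ˌfod.tu:.ˈto:.

primary 6, secondary 2, 4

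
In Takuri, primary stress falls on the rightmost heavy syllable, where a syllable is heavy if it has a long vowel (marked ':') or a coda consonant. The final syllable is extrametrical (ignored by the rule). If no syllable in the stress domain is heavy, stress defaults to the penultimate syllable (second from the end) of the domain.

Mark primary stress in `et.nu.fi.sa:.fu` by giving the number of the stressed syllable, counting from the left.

4

The final syllable (5, fu) is extrametrical; the stress domain is syllables 1–4.
Weights: 1 et H, 2 nu L, 3 fi L, 4 sa: H.
Heavy syllables in the domain: 1, 4. The rightmost is syllable 4 (sa:).
Primary stress: syllable 4 → et.nu.fi.ˈsa:.fu.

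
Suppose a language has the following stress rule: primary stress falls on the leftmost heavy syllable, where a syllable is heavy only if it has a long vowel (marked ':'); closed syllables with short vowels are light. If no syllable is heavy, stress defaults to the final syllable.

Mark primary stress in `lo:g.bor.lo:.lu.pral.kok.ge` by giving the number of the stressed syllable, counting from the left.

Weights: 1 lo:g H, 2 bor L, 3 lo: H, 4 lu L, 5 pral L, 6 kok L, 7 ge L.
Heavy syllables in the domain: 1, 3. The leftmost is syllable 1 (lo:g).
Primary stress: syllable 1 → ˈlo:g.bor.lo:.lu.pral.kok.ge.

1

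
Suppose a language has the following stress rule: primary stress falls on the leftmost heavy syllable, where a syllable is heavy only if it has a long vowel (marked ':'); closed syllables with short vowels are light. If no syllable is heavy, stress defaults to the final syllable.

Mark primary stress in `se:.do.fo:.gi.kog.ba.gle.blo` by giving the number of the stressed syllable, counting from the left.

Weights: 1 se: H, 2 do L, 3 fo: H, 4 gi L, 5 kog L, 6 ba L, 7 gle L, 8 blo L.
Heavy syllables in the domain: 1, 3. The leftmost is syllable 1 (se:).
Primary stress: syllable 1 → ˈse:.do.fo:.gi.kog.ba.gle.blo.

1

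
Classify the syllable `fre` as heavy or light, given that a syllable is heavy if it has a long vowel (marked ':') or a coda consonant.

`fre`: short vowel, open (no coda). Short vowel, open → light.

light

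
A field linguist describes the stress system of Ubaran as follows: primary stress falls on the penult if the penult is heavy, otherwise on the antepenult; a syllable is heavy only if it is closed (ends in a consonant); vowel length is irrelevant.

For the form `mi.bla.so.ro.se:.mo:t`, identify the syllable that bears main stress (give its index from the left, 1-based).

4

Weights: 4 ro L, 5 se: L, 6 mo:t H.
The penult (syllable 5, se:) is light, so stress falls on the antepenult (syllable 4, ro).
Primary stress: syllable 4 → mi.bla.so.ˈro.se:.mo:t.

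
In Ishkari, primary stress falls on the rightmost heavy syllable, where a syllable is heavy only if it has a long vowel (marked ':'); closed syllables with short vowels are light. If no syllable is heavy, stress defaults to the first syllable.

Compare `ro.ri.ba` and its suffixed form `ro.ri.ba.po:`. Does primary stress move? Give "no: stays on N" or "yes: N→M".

Base `ro.ri.ba` (3 syllables):
  Weights: 1 ro L, 2 ri L, 3 ba L.
  No heavy syllable in the domain; default to the first syllable = syllable 1.
  → primary stress on syllable 1.
Suffixed `ro.ri.ba.po:` (4 syllables):
  Weights: 1 ro L, 2 ri L, 3 ba L, 4 po: H.
  Heavy syllables in the domain: 4. The rightmost is syllable 4 (po:).
  → primary stress on syllable 4.

yes: 1→4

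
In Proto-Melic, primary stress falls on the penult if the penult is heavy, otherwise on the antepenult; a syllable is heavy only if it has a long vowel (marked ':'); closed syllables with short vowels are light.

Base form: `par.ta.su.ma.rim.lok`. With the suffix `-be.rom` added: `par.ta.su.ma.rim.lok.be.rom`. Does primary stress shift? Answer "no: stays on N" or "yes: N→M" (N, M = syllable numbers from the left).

Base `par.ta.su.ma.rim.lok` (6 syllables):
  Weights: 4 ma L, 5 rim L, 6 lok L.
  The penult (syllable 5, rim) is light, so stress falls on the antepenult (syllable 4, ma).
  → primary stress on syllable 4.
Suffixed `par.ta.su.ma.rim.lok.be.rom` (8 syllables):
  Weights: 6 lok L, 7 be L, 8 rom L.
  The penult (syllable 7, be) is light, so stress falls on the antepenult (syllable 6, lok).
  → primary stress on syllable 6.

yes: 4→6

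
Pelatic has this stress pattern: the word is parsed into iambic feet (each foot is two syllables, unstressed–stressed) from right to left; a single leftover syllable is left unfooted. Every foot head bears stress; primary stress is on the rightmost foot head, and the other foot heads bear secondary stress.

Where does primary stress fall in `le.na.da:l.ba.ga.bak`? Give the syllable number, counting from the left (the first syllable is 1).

6

Parse right to left into iambic (σˈσ) feet: (le.ˈna) (da:l.ˈba) (ga.ˈbak).
Foot heads (stressed positions): 2, 4, 6.
End Rule Rightmost: primary stress on the rightmost head = syllable 6.
Primary stress: syllable 6 → le.na.da:l.ba.ga.ˈbak.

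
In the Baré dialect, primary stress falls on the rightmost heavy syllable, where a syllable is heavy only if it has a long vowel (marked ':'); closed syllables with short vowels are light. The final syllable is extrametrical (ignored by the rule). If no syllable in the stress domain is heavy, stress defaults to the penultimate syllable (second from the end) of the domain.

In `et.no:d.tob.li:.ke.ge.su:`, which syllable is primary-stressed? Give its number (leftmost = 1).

The final syllable (7, su:) is extrametrical; the stress domain is syllables 1–6.
Weights: 1 et L, 2 no:d H, 3 tob L, 4 li: H, 5 ke L, 6 ge L.
Heavy syllables in the domain: 2, 4. The rightmost is syllable 4 (li:).
Primary stress: syllable 4 → et.no:d.tob.ˈli:.ke.ge.su:.

4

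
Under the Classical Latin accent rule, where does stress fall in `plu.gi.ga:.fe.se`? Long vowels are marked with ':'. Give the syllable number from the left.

Classical Latin: stress the penult if heavy (long vowel or closed), else the antepenult.
Weights: 3 ga: H, 4 fe L, 5 se L.
The penult (syllable 4, fe) is light, so stress falls on the antepenult (syllable 3, ga:).
Stress on syllable 3: plu.gi.ˈga:.fe.se.

3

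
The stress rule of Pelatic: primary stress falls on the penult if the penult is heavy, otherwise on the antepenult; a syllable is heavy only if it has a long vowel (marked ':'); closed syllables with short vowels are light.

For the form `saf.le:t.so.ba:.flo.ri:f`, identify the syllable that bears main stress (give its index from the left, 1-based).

4

Weights: 4 ba: H, 5 flo L, 6 ri:f H.
The penult (syllable 5, flo) is light, so stress falls on the antepenult (syllable 4, ba:).
Primary stress: syllable 4 → saf.le:t.so.ˈba:.flo.ri:f.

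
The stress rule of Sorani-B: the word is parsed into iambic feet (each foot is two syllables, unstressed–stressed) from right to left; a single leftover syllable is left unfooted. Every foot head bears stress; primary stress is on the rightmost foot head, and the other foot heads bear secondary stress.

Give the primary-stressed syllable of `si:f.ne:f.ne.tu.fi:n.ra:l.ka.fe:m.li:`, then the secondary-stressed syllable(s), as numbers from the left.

primary 9, secondary 3, 5, 7

Parse right to left into iambic (σˈσ) feet: si:f (ne:f.ˈne) (tu.ˈfi:n) (ra:l.ˈka) (fe:m.ˈli:). Syllable 1 is left unfooted.
Foot heads (stressed positions): 3, 5, 7, 9.
End Rule Rightmost: primary stress on the rightmost head = syllable 9.
Secondary stress on 3, 5, 7: si:f.ne:f.ˌne.tu.ˌfi:n.ra:l.ˌka.fe:m.ˈli:.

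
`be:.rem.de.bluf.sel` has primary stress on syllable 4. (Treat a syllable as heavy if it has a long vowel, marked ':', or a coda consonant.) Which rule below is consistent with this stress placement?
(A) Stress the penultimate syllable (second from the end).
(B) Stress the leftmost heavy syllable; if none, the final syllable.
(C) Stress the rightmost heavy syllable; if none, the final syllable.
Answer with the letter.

Rule A → syllable 4 ✓.
Rule B → syllable 1 (observed: 4).
Rule C → syllable 5 (observed: 4).

A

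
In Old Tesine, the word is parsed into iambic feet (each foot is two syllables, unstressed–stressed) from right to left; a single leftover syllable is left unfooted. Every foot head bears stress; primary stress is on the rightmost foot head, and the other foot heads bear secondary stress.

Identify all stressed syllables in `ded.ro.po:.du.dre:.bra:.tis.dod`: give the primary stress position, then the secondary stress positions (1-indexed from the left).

Parse right to left into iambic (σˈσ) feet: (ded.ˈro) (po:.ˈdu) (dre:.ˈbra:) (tis.ˈdod).
Foot heads (stressed positions): 2, 4, 6, 8.
End Rule Rightmost: primary stress on the rightmost head = syllable 8.
Secondary stress on 2, 4, 6: ded.ˌro.po:.ˌdu.dre:.ˌbra:.tis.ˈdod.

primary 8, secondary 2, 4, 6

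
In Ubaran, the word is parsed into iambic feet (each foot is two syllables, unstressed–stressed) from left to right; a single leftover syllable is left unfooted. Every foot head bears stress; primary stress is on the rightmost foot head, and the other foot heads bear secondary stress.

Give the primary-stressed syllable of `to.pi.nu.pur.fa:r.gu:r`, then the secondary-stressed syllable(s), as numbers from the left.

Parse left to right into iambic (σˈσ) feet: (to.ˈpi) (nu.ˈpur) (fa:r.ˈgu:r).
Foot heads (stressed positions): 2, 4, 6.
End Rule Rightmost: primary stress on the rightmost head = syllable 6.
Secondary stress on 2, 4: to.ˌpi.nu.ˌpur.fa:r.ˈgu:r.

primary 6, secondary 2, 4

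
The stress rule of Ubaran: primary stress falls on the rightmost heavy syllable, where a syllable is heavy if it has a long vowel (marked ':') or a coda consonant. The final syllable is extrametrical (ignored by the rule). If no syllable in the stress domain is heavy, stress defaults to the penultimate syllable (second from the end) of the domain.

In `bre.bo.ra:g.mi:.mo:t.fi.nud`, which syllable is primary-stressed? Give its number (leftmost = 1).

5

The final syllable (7, nud) is extrametrical; the stress domain is syllables 1–6.
Weights: 1 bre L, 2 bo L, 3 ra:g H, 4 mi: H, 5 mo:t H, 6 fi L.
Heavy syllables in the domain: 3, 4, 5. The rightmost is syllable 5 (mo:t).
Primary stress: syllable 5 → bre.bo.ra:g.mi:.ˈmo:t.fi.nud.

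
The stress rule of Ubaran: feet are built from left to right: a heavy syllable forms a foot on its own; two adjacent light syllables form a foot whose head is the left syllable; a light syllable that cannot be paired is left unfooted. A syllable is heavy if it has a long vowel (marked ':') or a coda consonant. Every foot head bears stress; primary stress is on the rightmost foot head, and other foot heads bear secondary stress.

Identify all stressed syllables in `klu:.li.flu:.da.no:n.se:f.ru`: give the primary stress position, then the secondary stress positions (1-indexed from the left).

Weights: 1 klu: H, 2 li L, 3 flu: H, 4 da L, 5 no:n H, 6 se:f H, 7 ru L.
Parse left to right (heavy = foot alone; LL = one foot; stranded L unfooted): (ˈklu:) li (ˈflu:) da (ˈno:n) (ˈse:f) ru.
Foot heads: 1, 3, 5, 6.
Primary stress on the rightmost head = syllable 6.
Secondary stress on 1, 3, 5: ˌklu:.li.ˌflu:.da.ˌno:n.ˈse:f.ru.

primary 6, secondary 1, 3, 5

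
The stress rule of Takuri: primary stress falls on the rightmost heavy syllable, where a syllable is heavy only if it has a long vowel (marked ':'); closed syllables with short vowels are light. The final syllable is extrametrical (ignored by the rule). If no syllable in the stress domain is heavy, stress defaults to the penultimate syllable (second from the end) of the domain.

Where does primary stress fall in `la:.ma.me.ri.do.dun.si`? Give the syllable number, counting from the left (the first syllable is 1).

The final syllable (7, si) is extrametrical; the stress domain is syllables 1–6.
Weights: 1 la: H, 2 ma L, 3 me L, 4 ri L, 5 do L, 6 dun L.
Heavy syllables in the domain: 1. The rightmost is syllable 1 (la:).
Primary stress: syllable 1 → ˈla:.ma.me.ri.do.dun.si.

1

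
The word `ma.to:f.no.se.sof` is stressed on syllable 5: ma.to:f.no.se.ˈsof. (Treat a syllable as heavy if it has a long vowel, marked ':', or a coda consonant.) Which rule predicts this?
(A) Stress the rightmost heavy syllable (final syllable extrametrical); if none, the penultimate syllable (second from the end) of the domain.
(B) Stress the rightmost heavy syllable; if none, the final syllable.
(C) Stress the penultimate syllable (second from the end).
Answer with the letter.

B

Rule A → syllable 2 (observed: 5).
Rule B → syllable 5 ✓.
Rule C → syllable 4 (observed: 5).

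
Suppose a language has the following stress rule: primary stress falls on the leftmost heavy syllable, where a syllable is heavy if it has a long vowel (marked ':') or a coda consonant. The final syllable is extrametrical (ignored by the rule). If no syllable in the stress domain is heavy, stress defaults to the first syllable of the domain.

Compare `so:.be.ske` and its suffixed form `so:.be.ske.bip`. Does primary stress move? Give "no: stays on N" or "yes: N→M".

no: stays on 1

Base `so:.be.ske` (3 syllables):
  The final syllable (3, ske) is extrametrical; the stress domain is syllables 1–2.
  Weights: 1 so: H, 2 be L.
  Heavy syllables in the domain: 1. The leftmost is syllable 1 (so:).
  → primary stress on syllable 1.
Suffixed `so:.be.ske.bip` (4 syllables):
  The final syllable (4, bip) is extrametrical; the stress domain is syllables 1–3.
  Weights: 1 so: H, 2 be L, 3 ske L.
  Heavy syllables in the domain: 1. The leftmost is syllable 1 (so:).
  → primary stress on syllable 1.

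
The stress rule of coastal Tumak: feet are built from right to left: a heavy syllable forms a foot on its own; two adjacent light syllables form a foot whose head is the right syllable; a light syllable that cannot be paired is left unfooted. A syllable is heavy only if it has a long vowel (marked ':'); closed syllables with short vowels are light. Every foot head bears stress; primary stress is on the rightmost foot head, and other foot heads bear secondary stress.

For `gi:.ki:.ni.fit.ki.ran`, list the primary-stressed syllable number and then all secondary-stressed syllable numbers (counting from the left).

Weights: 1 gi: H, 2 ki: H, 3 ni L, 4 fit L, 5 ki L, 6 ran L.
Parse right to left (heavy = foot alone; LL = one foot; stranded L unfooted): (ˈgi:) (ˈki:) (ni.ˈfit) (ki.ˈran).
Foot heads: 1, 2, 4, 6.
Primary stress on the rightmost head = syllable 6.
Secondary stress on 1, 2, 4: ˌgi:.ˌki:.ni.ˌfit.ki.ˈran.

primary 6, secondary 1, 2, 4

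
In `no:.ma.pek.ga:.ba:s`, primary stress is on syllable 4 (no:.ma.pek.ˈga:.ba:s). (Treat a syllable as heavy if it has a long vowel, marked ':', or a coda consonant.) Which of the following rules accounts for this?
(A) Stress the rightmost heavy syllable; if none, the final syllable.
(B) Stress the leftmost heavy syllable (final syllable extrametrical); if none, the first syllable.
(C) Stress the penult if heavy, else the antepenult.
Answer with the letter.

C

Rule A → syllable 5 (observed: 4).
Rule B → syllable 1 (observed: 4).
Rule C → syllable 4 ✓.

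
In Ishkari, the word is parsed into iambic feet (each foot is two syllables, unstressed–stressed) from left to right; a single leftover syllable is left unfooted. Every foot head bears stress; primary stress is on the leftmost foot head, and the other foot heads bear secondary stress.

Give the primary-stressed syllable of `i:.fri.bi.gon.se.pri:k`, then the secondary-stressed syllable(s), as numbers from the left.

primary 2, secondary 4, 6

Parse left to right into iambic (σˈσ) feet: (i:.ˈfri) (bi.ˈgon) (se.ˈpri:k).
Foot heads (stressed positions): 2, 4, 6.
End Rule Leftmost: primary stress on the leftmost head = syllable 2.
Secondary stress on 4, 6: i:.ˈfri.bi.ˌgon.se.ˌpri:k.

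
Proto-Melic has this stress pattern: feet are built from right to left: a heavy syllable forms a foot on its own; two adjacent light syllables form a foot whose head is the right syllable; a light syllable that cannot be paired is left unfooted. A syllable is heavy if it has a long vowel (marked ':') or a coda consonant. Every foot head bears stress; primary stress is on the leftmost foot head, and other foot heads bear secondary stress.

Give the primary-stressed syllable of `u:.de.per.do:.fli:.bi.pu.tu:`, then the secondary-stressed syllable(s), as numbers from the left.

Weights: 1 u: H, 2 de L, 3 per H, 4 do: H, 5 fli: H, 6 bi L, 7 pu L, 8 tu: H.
Parse right to left (heavy = foot alone; LL = one foot; stranded L unfooted): (ˈu:) de (ˈper) (ˈdo:) (ˈfli:) (bi.ˈpu) (ˈtu:).
Foot heads: 1, 3, 4, 5, 7, 8.
Primary stress on the leftmost head = syllable 1.
Secondary stress on 3, 4, 5, 7, 8: ˈu:.de.ˌper.ˌdo:.ˌfli:.bi.ˌpu.ˌtu:.

primary 1, secondary 3, 4, 5, 7, 8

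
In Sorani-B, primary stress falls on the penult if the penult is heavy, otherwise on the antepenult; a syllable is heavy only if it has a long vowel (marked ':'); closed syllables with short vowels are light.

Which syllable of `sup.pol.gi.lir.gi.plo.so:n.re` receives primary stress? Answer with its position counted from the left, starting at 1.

7

Weights: 6 plo L, 7 so:n H, 8 re L.
The penult (syllable 7, so:n) is heavy, so it takes stress.
Primary stress: syllable 7 → sup.pol.gi.lir.gi.plo.ˈso:n.re.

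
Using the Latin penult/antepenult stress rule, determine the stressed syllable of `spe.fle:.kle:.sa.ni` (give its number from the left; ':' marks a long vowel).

Classical Latin: stress the penult if heavy (long vowel or closed), else the antepenult.
Weights: 3 kle: H, 4 sa L, 5 ni L.
The penult (syllable 4, sa) is light, so stress falls on the antepenult (syllable 3, kle:).
Stress on syllable 3: spe.fle:.ˈkle:.sa.ni.

3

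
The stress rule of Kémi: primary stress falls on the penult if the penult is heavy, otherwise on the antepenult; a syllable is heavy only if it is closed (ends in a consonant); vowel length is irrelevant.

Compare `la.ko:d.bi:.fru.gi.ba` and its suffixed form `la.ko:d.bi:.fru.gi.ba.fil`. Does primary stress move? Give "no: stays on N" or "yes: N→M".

yes: 4→5

Base `la.ko:d.bi:.fru.gi.ba` (6 syllables):
  Weights: 4 fru L, 5 gi L, 6 ba L.
  The penult (syllable 5, gi) is light, so stress falls on the antepenult (syllable 4, fru).
  → primary stress on syllable 4.
Suffixed `la.ko:d.bi:.fru.gi.ba.fil` (7 syllables):
  Weights: 5 gi L, 6 ba L, 7 fil H.
  The penult (syllable 6, ba) is light, so stress falls on the antepenult (syllable 5, gi).
  → primary stress on syllable 5.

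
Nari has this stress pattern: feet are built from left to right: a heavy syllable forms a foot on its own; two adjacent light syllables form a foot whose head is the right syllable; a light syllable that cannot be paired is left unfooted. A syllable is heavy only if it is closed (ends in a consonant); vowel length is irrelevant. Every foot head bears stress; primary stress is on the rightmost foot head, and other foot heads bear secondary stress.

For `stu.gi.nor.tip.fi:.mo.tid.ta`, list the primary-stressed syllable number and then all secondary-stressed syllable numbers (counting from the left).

primary 7, secondary 2, 3, 4, 6

Weights: 1 stu L, 2 gi L, 3 nor H, 4 tip H, 5 fi: L, 6 mo L, 7 tid H, 8 ta L.
Parse left to right (heavy = foot alone; LL = one foot; stranded L unfooted): (stu.ˈgi) (ˈnor) (ˈtip) (fi:.ˈmo) (ˈtid) ta.
Foot heads: 2, 3, 4, 6, 7.
Primary stress on the rightmost head = syllable 7.
Secondary stress on 2, 3, 4, 6: stu.ˌgi.ˌnor.ˌtip.fi:.ˌmo.ˈtid.ta.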